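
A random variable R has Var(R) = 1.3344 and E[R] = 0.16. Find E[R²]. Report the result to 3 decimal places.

1.360

E[R²] = Var(R) + (E[R])² = 1.3344 + (0.16)² = 1.36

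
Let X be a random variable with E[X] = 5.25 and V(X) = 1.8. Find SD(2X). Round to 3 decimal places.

V(2X) = (2)²·1.8 = 7.2
SD(2X) = √7.2 ≈ 2.683

2.683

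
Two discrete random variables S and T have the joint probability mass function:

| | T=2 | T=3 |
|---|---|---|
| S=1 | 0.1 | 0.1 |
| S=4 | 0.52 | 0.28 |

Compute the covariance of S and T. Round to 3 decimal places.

-0.072

E[S] = 3.4,  E[T] = 2.38
E[ST] = 8.02
Cov(S,T) = E[ST] − E[S]E[T] = 8.02 − (3.4)(2.38) = -0.072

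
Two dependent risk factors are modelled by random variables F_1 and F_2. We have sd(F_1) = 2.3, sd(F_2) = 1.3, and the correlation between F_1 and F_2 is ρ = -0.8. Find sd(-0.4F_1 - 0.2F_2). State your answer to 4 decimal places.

0.7289

V(F_1) = (2.3)² = 5.29;  V(F_2) = (1.3)² = 1.69
cov(F_1,F_2) = ρ·sd(F_1)·sd(F_2) = -0.8·2.3·1.3 = -2.392
V(-0.4F_1 - 0.2F_2) = (-0.4)²·V(F_1) + (-0.2)²·V(F_2) + 2·(-0.4)·(-0.2)·cov(F_1,F_2)
= 0.16·5.29 + 0.04·1.69 + 0.16·-2.392 = 0.53128
sd(-0.4F_1 - 0.2F_2) = √0.53128 ≈ 0.7289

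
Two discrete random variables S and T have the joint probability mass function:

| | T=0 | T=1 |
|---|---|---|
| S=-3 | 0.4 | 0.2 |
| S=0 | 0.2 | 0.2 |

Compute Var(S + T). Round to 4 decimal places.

E[S] = -1.8,  E[T] = 0.4,  E[ST] = -0.6
Var(S) = 5.4 − (-1.8)² = 2.16;  Var(T) = 0.4 − (0.4)² = 0.24
Cov(S,T) = -0.6 − (-1.8)(0.4) = 0.12
Var(S + T) = (1)²·2.16 + (1)²·0.24 + 2·(1)·(1)·0.12 = 2.64

2.6400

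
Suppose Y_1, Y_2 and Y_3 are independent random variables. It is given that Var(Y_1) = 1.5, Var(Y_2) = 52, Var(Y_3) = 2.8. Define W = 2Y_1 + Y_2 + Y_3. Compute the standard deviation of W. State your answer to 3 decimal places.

7.797

By independence, Var(W) = (2)²Var(Y_1) + (1)²Var(Y_2) + (1)²Var(Y_3)
= (2)²·1.5 + (1)²·52 + (1)²·2.8 = 60.8
SD(W) = √60.8 ≈ 7.797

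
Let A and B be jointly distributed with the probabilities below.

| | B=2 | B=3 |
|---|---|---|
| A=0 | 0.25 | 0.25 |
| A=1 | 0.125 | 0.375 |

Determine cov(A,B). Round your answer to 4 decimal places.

E[A] = 0.5,  E[B] = 2.625
E[AB] = 1.375
cov(A,B) = E[AB] − E[A]E[B] = 1.375 − (0.5)(2.625) = 0.0625

0.0625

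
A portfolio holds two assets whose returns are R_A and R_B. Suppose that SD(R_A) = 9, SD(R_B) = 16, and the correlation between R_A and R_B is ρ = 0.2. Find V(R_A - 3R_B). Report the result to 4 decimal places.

V(R_A) = (9)² = 81;  V(R_B) = (16)² = 256
cov(R_A,R_B) = ρ·SD(R_A)·SD(R_B) = 0.2·9·16 = 28.8
V(R_A - 3R_B) = (1)²·V(R_A) + (-3)²·V(R_B) + 2·(1)·(-3)·cov(R_A,R_B)
= 1·81 + 9·256 + -6·28.8 = 2212.2

2212.2000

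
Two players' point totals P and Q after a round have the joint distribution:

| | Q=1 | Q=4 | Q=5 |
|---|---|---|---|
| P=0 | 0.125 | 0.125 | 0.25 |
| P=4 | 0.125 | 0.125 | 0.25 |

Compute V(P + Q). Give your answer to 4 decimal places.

6.6875

E[P] = 2,  E[Q] = 3.75,  E[PQ] = 7.5
V(P) = 8 − (2)² = 4;  V(Q) = 16.75 − (3.75)² = 2.6875
Cov(P,Q) = 7.5 − (2)(3.75) = 0
V(P + Q) = (1)²·4 + (1)²·2.6875 + 2·(1)·(1)·0 = 6.6875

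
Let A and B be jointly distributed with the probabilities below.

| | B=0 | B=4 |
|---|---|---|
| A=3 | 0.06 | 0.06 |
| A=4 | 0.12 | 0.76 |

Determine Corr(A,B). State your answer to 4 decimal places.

0.3076

E[A] = 3.88,  E[B] = 3.28
E[AB] = 12.88
Cov(A,B) = E[AB] − E[A]E[B] = 12.88 − (3.88)(3.28) = 0.1536
Var(A) = 0.1056,  Var(B) = 2.3616
ρ = 0.1536 / √(0.1056·2.3616) ≈ 0.3076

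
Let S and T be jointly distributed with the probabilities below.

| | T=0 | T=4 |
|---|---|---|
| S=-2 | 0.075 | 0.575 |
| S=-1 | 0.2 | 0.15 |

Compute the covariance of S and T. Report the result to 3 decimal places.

E[S] = -1.65,  E[T] = 2.9
E[ST] = -5.2
Cov(S,T) = E[ST] − E[S]E[T] = -5.2 − (-1.65)(2.9) = -0.415

-0.415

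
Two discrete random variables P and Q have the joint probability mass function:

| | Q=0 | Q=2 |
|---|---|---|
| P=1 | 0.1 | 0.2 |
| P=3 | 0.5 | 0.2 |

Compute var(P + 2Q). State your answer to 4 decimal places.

E[P] = 2.4,  E[Q] = 0.8,  E[PQ] = 1.6
var(P) = 6.6 − (2.4)² = 0.84;  var(Q) = 1.6 − (0.8)² = 0.96
cov(P,Q) = 1.6 − (2.4)(0.8) = -0.32
var(P + 2Q) = (1)²·0.84 + (2)²·0.96 + 2·(1)·(2)·-0.32 = 3.4

3.4000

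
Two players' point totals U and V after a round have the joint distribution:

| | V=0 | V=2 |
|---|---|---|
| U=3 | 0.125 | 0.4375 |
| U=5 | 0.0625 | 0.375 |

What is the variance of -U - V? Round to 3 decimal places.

E[U] = 3.875,  E[V] = 1.625,  E[UV] = 6.375
Var(U) = 16 − (3.875)² = 0.984375;  Var(V) = 3.25 − (1.625)² = 0.609375
Cov(U,V) = 6.375 − (3.875)(1.625) = 0.078125
Var(-U - V) = (-1)²·0.984375 + (-1)²·0.609375 + 2·(-1)·(-1)·0.078125 = 1.75

1.750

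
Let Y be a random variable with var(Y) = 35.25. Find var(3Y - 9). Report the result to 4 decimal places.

var(3Y - 9) = (3)²·var(Y) = 9·35.25 = 317.25

317.2500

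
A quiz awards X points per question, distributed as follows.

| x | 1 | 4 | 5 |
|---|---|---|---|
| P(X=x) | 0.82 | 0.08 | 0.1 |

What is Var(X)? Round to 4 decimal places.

1.9104

E[X] = (1)(0.82) + (4)(0.08) + (5)(0.1) = 1.64
E[X²] = (1)²(0.82) + (4)²(0.08) + (5)²(0.1) = 4.6
Var(X) = E[X²] − (E[X])² = 4.6 − (1.64)² = 1.9104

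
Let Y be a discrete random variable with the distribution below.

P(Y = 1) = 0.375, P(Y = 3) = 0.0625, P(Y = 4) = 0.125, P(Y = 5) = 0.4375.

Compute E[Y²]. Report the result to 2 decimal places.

E[Y²] = (1)²(0.375) + (3)²(0.0625) + (4)²(0.125) + (5)²(0.4375) = 13.875

13.88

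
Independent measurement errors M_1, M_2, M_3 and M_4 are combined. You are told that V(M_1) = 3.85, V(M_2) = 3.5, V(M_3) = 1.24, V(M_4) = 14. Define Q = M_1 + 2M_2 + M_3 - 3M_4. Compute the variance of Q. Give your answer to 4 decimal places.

145.0900

By independence, V(Q) = (1)²V(M_1) + (2)²V(M_2) + (1)²V(M_3) + (-3)²V(M_4)
= (1)²·3.85 + (2)²·3.5 + (1)²·1.24 + (-3)²·14 = 145.09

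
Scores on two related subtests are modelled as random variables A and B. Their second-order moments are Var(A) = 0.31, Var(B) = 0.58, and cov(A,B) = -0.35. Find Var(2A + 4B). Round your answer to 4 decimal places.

4.9200

Var(2A + 4B) = (2)²·Var(A) + (4)²·Var(B) + 2·(2)·(4)·cov(A,B)
= 4·0.31 + 16·0.58 + 16·-0.35 = 4.92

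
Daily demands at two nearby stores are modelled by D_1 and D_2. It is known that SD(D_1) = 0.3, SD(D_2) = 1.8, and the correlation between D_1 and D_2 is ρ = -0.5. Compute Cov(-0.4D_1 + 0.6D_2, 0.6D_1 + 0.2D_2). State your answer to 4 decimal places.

Var(D_1) = (0.3)² = 0.09;  Var(D_2) = (1.8)² = 3.24
Cov(D_1,D_2) = ρ·SD(D_1)·SD(D_2) = -0.5·0.3·1.8 = -0.27
Cov(-0.4D_1 + 0.6D_2, 0.6D_1 + 0.2D_2) = (-0.4)(0.6)Var(D_1) + (0.6)(0.2)Var(D_2) + [(-0.4)(0.2) + (0.6)(0.6)]Cov(D_1,D_2)
= -0.24·0.09 + 0.12·3.24 + 0.28·-0.27 = 0.2916

0.2916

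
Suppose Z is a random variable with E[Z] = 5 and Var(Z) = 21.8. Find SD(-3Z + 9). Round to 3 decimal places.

Var(-3Z + 9) = (-3)²·21.8 = 196.2
SD(-3Z + 9) = √196.2 ≈ 14.007

14.007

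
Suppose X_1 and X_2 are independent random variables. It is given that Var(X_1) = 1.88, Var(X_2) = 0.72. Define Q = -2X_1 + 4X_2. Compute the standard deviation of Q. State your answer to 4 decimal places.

By independence, Var(Q) = (-2)²Var(X_1) + (4)²Var(X_2)
= (-2)²·1.88 + (4)²·0.72 = 19.04
σ(Q) = √19.04 ≈ 4.3635

4.3635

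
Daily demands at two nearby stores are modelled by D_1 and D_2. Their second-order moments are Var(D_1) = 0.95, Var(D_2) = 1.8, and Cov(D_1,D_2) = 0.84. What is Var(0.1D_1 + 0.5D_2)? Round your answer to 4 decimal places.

Var(0.1D_1 + 0.5D_2) = (0.1)²·Var(D_1) + (0.5)²·Var(D_2) + 2·(0.1)·(0.5)·Cov(D_1,D_2)
= 0.01·0.95 + 0.25·1.8 + 0.1·0.84 = 0.5435

0.5435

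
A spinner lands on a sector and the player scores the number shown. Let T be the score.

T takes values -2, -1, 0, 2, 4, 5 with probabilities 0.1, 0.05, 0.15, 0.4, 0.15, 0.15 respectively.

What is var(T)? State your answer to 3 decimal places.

4.590

E[T] = (-2)(0.1) + (-1)(0.05) + (0)(0.15) + (2)(0.4) + (4)(0.15) + (5)(0.15) = 1.9
E[T²] = (-2)²(0.1) + (-1)²(0.05) + (0)²(0.15) + (2)²(0.4) + (4)²(0.15) + (5)²(0.15) = 8.2
var(T) = E[T²] − (E[T])² = 8.2 − (1.9)² = 4.59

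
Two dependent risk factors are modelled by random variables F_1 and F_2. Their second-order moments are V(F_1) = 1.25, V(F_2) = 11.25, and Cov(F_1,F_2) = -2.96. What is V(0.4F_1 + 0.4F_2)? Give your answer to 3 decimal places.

V(0.4F_1 + 0.4F_2) = (0.4)²·V(F_1) + (0.4)²·V(F_2) + 2·(0.4)·(0.4)·Cov(F_1,F_2)
= 0.16·1.25 + 0.16·11.25 + 0.32·-2.96 = 1.0528

1.053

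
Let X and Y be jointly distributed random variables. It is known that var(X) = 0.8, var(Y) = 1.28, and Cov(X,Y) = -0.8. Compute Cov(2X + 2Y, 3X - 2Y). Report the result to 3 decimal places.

Cov(2X + 2Y, 3X - 2Y) = (2)(3)var(X) + (2)(-2)var(Y) + [(2)(-2) + (2)(3)]Cov(X,Y)
= 6·0.8 + -4·1.28 + 2·-0.8 = -1.92

-1.920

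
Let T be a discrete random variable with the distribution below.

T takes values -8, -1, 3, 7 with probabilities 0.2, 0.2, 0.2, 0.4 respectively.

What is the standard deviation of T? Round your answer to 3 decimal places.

5.643

E[T] = (-8)(0.2) + (-1)(0.2) + (3)(0.2) + (7)(0.4) = 1.6
E[T²] = (-8)²(0.2) + (-1)²(0.2) + (3)²(0.2) + (7)²(0.4) = 34.4
V(T) = E[T²] − (E[T])² = 34.4 − (1.6)² = 31.84
SD(T) = √31.84 ≈ 5.643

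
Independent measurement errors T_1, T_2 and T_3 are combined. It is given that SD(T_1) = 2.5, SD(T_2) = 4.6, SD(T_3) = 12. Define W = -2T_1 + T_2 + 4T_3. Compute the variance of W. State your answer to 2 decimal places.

Var(T_1) = 6.25, Var(T_2) = 21.16, Var(T_3) = 144
By independence, Var(W) = (-2)²Var(T_1) + (1)²Var(T_2) + (4)²Var(T_3)
= (-2)²·6.25 + (1)²·21.16 + (4)²·144 = 2350.16

2350.16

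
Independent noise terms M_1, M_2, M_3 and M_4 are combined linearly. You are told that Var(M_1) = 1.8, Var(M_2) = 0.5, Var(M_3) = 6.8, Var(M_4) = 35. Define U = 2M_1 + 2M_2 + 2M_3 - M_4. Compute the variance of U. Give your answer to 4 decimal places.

71.4000

By independence, Var(U) = (2)²Var(M_1) + (2)²Var(M_2) + (2)²Var(M_3) + (-1)²Var(M_4)
= (2)²·1.8 + (2)²·0.5 + (2)²·6.8 + (-1)²·35 = 71.4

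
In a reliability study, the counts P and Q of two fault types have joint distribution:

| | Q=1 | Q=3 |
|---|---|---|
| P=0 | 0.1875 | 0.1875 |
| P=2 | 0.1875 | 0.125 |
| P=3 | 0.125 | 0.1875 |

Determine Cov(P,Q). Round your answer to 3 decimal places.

0.063

E[P] = 1.5625,  E[Q] = 2
E[PQ] = 3.1875
Cov(P,Q) = E[PQ] − E[P]E[Q] = 3.1875 − (1.5625)(2) = 0.0625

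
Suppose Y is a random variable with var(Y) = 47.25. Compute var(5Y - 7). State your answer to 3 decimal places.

var(5Y - 7) = (5)²·var(Y) = 25·47.25 = 1181.25

1181.250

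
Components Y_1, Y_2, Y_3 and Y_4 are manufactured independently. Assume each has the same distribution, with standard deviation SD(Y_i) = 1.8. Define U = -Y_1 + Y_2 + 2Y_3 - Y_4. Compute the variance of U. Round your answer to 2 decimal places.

Var(Y_i) = (1.8)² = 3.24
By independence, Var(U) = (-1)²Var(Y_1) + (1)²Var(Y_2) + (2)²Var(Y_3) + (-1)²Var(Y_4)
= (-1)²·3.24 + (1)²·3.24 + (2)²·3.24 + (-1)²·3.24 = 22.68

22.68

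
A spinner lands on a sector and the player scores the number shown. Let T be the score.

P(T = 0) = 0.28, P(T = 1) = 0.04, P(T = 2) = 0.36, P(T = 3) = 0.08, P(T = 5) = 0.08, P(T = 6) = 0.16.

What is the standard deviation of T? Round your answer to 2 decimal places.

E[T] = (0)(0.28) + (1)(0.04) + (2)(0.36) + (3)(0.08) + (5)(0.08) + (6)(0.16) = 2.36
E[T²] = (0)²(0.28) + (1)²(0.04) + (2)²(0.36) + (3)²(0.08) + (5)²(0.08) + (6)²(0.16) = 9.96
V(T) = E[T²] − (E[T])² = 9.96 − (2.36)² = 4.3904
SD(T) = √4.3904 ≈ 2.10

2.10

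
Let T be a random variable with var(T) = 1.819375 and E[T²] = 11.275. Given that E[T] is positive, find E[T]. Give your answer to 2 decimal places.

3.08

(E[T])² = E[T²] − var(T) = 11.275 − 1.819375 = 9.455625
E[T] = √9.455625 = 3.075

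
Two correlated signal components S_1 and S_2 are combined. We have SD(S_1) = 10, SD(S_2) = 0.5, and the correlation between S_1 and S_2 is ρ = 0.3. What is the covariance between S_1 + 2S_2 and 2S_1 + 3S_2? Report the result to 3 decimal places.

212.000

Var(S_1) = (10)² = 100;  Var(S_2) = (0.5)² = 0.25
Cov(S_1,S_2) = ρ·SD(S_1)·SD(S_2) = 0.3·10·0.5 = 1.5
Cov(S_1 + 2S_2, 2S_1 + 3S_2) = (1)(2)Var(S_1) + (2)(3)Var(S_2) + [(1)(3) + (2)(2)]Cov(S_1,S_2)
= 2·100 + 6·0.25 + 7·1.5 = 212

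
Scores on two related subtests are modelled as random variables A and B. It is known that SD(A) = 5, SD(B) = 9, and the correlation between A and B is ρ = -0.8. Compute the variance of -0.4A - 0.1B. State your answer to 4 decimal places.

V(A) = (5)² = 25;  V(B) = (9)² = 81
Cov(A,B) = ρ·SD(A)·SD(B) = -0.8·5·9 = -36
V(-0.4A - 0.1B) = (-0.4)²·V(A) + (-0.1)²·V(B) + 2·(-0.4)·(-0.1)·Cov(A,B)
= 0.16·25 + 0.01·81 + 0.08·-36 = 1.93

1.9300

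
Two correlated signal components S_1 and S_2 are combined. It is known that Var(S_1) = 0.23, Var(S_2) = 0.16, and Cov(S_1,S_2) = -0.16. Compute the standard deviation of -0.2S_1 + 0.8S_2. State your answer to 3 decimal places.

0.403

Var(-0.2S_1 + 0.8S_2) = (-0.2)²·Var(S_1) + (0.8)²·Var(S_2) + 2·(-0.2)·(0.8)·Cov(S_1,S_2)
= 0.04·0.23 + 0.64·0.16 + -0.32·-0.16 = 0.1628
SD(-0.2S_1 + 0.8S_2) = √0.1628 ≈ 0.403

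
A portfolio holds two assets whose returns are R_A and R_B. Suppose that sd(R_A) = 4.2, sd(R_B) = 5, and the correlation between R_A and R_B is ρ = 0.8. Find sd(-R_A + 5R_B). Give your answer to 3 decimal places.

Var(R_A) = (4.2)² = 17.64;  Var(R_B) = (5)² = 25
Cov(R_A,R_B) = ρ·sd(R_A)·sd(R_B) = 0.8·4.2·5 = 16.8
Var(-R_A + 5R_B) = (-1)²·Var(R_A) + (5)²·Var(R_B) + 2·(-1)·(5)·Cov(R_A,R_B)
= 1·17.64 + 25·25 + -10·16.8 = 474.64
sd(-R_A + 5R_B) = √474.64 ≈ 21.786

21.786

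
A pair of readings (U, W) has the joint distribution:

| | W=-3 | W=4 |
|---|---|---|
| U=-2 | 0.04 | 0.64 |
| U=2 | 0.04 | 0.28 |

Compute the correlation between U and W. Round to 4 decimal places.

E[U] = -0.72,  E[W] = 3.44
E[UW] = -2.88
Cov(U,W) = E[UW] − E[U]E[W] = -2.88 − (-0.72)(3.44) = -0.4032
V(U) = 3.4816,  V(W) = 3.6064
ρ = -0.4032 / √(3.4816·3.6064) ≈ -0.1138

-0.1138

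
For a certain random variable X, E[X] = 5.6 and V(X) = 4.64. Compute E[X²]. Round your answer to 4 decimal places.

E[X²] = V(X) + (E[X])² = 4.64 + (5.6)² = 36

36.0000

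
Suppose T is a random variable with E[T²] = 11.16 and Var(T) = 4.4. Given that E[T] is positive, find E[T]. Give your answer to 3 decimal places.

(E[T])² = E[T²] − Var(T) = 11.16 − 4.4 = 6.76
E[T] = √6.76 = 2.6

2.600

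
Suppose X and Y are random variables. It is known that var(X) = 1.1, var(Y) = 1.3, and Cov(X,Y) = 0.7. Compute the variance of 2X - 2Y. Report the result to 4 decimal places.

4.0000

var(2X - 2Y) = (2)²·var(X) + (-2)²·var(Y) + 2·(2)·(-2)·Cov(X,Y)
= 4·1.1 + 4·1.3 + -8·0.7 = 4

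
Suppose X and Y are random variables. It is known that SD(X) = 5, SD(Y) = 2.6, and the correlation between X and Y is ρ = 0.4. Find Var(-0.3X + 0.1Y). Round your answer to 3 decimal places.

Var(X) = (5)² = 25;  Var(Y) = (2.6)² = 6.76
Cov(X,Y) = ρ·SD(X)·SD(Y) = 0.4·5·2.6 = 5.2
Var(-0.3X + 0.1Y) = (-0.3)²·Var(X) + (0.1)²·Var(Y) + 2·(-0.3)·(0.1)·Cov(X,Y)
= 0.09·25 + 0.01·6.76 + -0.06·5.2 = 2.0056

2.006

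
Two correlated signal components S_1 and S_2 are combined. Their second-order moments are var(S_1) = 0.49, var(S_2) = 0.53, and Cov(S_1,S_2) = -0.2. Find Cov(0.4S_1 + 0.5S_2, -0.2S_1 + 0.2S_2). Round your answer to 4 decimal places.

Cov(0.4S_1 + 0.5S_2, -0.2S_1 + 0.2S_2) = (0.4)(-0.2)var(S_1) + (0.5)(0.2)var(S_2) + [(0.4)(0.2) + (0.5)(-0.2)]Cov(S_1,S_2)
= -0.08·0.49 + 0.1·0.53 + -0.02·-0.2 = 0.0178

0.0178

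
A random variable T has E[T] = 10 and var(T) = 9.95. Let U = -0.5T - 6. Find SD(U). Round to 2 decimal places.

var(-0.5T - 6) = (-0.5)²·9.95 = 2.4875
SD(U) = √2.4875 ≈ 1.58

1.58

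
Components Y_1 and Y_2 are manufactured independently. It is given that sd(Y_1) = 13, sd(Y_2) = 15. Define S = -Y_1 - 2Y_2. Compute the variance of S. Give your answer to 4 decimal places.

1069.0000

Var(Y_1) = 169, Var(Y_2) = 225
By independence, Var(S) = (-1)²Var(Y_1) + (-2)²Var(Y_2)
= (-1)²·169 + (-2)²·225 = 1069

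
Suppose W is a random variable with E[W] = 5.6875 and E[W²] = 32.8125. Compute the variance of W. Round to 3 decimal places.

var(W) = 32.8125 − (5.6875)² = 0.46484375

0.465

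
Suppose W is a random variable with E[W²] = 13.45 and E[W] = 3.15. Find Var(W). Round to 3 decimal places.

3.528

Var(W) = 13.45 − (3.15)² = 3.5275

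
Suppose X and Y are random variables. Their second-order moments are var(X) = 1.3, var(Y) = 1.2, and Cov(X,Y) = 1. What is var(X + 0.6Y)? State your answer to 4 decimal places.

var(X + 0.6Y) = (1)²·var(X) + (0.6)²·var(Y) + 2·(1)·(0.6)·Cov(X,Y)
= 1·1.3 + 0.36·1.2 + 1.2·1 = 2.932

2.9320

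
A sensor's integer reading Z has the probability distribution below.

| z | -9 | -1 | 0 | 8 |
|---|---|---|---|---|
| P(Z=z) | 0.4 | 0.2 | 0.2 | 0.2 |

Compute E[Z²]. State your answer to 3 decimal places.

45.400

E[Z²] = (-9)²(0.4) + (-1)²(0.2) + (0)²(0.2) + (8)²(0.2) = 45.4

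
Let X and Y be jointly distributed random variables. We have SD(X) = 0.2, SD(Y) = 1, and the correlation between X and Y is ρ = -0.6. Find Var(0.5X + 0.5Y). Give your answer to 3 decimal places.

0.200

Var(X) = (0.2)² = 0.04;  Var(Y) = (1)² = 1
Cov(X,Y) = ρ·SD(X)·SD(Y) = -0.6·0.2·1 = -0.12
Var(0.5X + 0.5Y) = (0.5)²·Var(X) + (0.5)²·Var(Y) + 2·(0.5)·(0.5)·Cov(X,Y)
= 0.25·0.04 + 0.25·1 + 0.5·-0.12 = 0.2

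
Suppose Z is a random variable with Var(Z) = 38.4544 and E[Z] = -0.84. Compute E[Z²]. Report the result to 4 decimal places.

E[Z²] = Var(Z) + (E[Z])² = 38.4544 + (-0.84)² = 39.16

39.1600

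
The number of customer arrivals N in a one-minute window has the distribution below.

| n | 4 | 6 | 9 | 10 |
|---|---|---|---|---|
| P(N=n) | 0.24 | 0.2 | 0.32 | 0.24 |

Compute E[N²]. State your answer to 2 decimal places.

60.96

E[N²] = (4)²(0.24) + (6)²(0.2) + (9)²(0.32) + (10)²(0.24) = 60.96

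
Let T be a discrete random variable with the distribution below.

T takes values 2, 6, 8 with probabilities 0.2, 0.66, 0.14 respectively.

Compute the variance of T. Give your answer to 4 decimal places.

E[T] = (2)(0.2) + (6)(0.66) + (8)(0.14) = 5.48
E[T²] = (2)²(0.2) + (6)²(0.66) + (8)²(0.14) = 33.52
Var(T) = E[T²] − (E[T])² = 33.52 − (5.48)² = 3.4896

3.4896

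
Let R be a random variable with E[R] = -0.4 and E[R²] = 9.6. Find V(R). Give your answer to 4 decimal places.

9.4400

V(R) = 9.6 − (-0.4)² = 9.44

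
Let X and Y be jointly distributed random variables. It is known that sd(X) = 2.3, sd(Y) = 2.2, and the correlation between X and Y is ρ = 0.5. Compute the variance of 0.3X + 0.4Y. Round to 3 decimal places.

1.858

Var(X) = (2.3)² = 5.29;  Var(Y) = (2.2)² = 4.84
Cov(X,Y) = ρ·sd(X)·sd(Y) = 0.5·2.3·2.2 = 2.53
Var(0.3X + 0.4Y) = (0.3)²·Var(X) + (0.4)²·Var(Y) + 2·(0.3)·(0.4)·Cov(X,Y)
= 0.09·5.29 + 0.16·4.84 + 0.24·2.53 = 1.8577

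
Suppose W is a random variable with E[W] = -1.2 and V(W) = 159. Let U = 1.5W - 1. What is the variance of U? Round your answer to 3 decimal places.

V(1.5W - 1) = (1.5)²·V(W) = 2.25·159 = 357.75

357.750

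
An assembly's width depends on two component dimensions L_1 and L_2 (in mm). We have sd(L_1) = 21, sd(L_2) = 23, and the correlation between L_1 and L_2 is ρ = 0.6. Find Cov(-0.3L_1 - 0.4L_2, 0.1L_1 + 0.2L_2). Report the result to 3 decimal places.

var(L_1) = (21)² = 441;  var(L_2) = (23)² = 529
Cov(L_1,L_2) = ρ·sd(L_1)·sd(L_2) = 0.6·21·23 = 289.8
Cov(-0.3L_1 - 0.4L_2, 0.1L_1 + 0.2L_2) = (-0.3)(0.1)var(L_1) + (-0.4)(0.2)var(L_2) + [(-0.3)(0.2) + (-0.4)(0.1)]Cov(L_1,L_2)
= -0.03·441 + -0.08·529 + -0.1·289.8 = -84.53

-84.530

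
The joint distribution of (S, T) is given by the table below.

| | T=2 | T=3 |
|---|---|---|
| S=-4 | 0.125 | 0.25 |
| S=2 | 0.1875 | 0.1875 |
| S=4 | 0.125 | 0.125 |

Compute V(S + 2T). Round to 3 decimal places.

11.359

E[S] = 0.25,  E[T] = 2.5625,  E[ST] = 0.375
V(S) = 11.5 − (0.25)² = 11.4375;  V(T) = 6.8125 − (2.5625)² = 0.24609375
Cov(S,T) = 0.375 − (0.25)(2.5625) = -0.265625
V(S + 2T) = (1)²·11.4375 + (2)²·0.24609375 + 2·(1)·(2)·-0.265625 = 11.359375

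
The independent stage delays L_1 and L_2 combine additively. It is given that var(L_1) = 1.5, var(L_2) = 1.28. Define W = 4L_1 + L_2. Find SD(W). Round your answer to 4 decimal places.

By independence, var(W) = (4)²var(L_1) + (1)²var(L_2)
= (4)²·1.5 + (1)²·1.28 = 25.28
SD(W) = √25.28 ≈ 5.0279

5.0279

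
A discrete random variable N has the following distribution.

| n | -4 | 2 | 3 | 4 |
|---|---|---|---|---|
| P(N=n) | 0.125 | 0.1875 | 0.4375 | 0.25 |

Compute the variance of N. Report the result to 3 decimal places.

5.902

E[N] = (-4)(0.125) + (2)(0.1875) + (3)(0.4375) + (4)(0.25) = 2.1875
E[N²] = (-4)²(0.125) + (2)²(0.1875) + (3)²(0.4375) + (4)²(0.25) = 10.6875
Var(N) = E[N²] − (E[N])² = 10.6875 − (2.1875)² = 5.90234375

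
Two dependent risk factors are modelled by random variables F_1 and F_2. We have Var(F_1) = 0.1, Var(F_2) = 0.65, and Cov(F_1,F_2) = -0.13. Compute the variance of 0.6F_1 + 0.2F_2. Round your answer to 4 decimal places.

0.0308

Var(0.6F_1 + 0.2F_2) = (0.6)²·Var(F_1) + (0.2)²·Var(F_2) + 2·(0.6)·(0.2)·Cov(F_1,F_2)
= 0.36·0.1 + 0.04·0.65 + 0.24·-0.13 = 0.0308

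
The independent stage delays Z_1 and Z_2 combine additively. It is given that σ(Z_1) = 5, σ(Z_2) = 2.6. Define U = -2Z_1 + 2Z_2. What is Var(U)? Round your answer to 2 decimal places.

127.04

Var(Z_1) = 25, Var(Z_2) = 6.76
By independence, Var(U) = (-2)²Var(Z_1) + (2)²Var(Z_2)
= (-2)²·25 + (2)²·6.76 = 127.04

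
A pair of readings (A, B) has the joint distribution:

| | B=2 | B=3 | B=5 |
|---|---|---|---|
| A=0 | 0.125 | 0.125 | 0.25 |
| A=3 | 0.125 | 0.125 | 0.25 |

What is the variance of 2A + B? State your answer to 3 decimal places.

10.688

E[A] = 1.5,  E[B] = 3.75,  E[AB] = 5.625
Var(A) = 4.5 − (1.5)² = 2.25;  Var(B) = 15.75 − (3.75)² = 1.6875
cov(A,B) = 5.625 − (1.5)(3.75) = 0
Var(2A + B) = (2)²·2.25 + (1)²·1.6875 + 2·(2)·(1)·0 = 10.6875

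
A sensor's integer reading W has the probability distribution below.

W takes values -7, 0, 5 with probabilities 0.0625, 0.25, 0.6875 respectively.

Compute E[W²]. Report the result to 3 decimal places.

20.250

E[W²] = (-7)²(0.0625) + (0)²(0.25) + (5)²(0.6875) = 20.25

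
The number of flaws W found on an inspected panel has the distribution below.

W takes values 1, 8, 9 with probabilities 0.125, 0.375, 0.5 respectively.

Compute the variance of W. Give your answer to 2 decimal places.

E[W] = (1)(0.125) + (8)(0.375) + (9)(0.5) = 7.625
E[W²] = (1)²(0.125) + (8)²(0.375) + (9)²(0.5) = 64.625
Var(W) = E[W²] − (E[W])² = 64.625 − (7.625)² = 6.484375

6.48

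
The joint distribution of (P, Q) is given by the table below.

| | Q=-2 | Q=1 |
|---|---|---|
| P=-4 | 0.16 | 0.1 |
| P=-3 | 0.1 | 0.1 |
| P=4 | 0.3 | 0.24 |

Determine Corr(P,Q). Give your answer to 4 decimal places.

0.0166

E[P] = 0.52,  E[Q] = -0.68
E[PQ] = -0.26
Cov(P,Q) = E[PQ] − E[P]E[Q] = -0.26 − (0.52)(-0.68) = 0.0936
var(P) = 14.3296,  var(Q) = 2.2176
ρ = 0.0936 / √(14.3296·2.2176) ≈ 0.0166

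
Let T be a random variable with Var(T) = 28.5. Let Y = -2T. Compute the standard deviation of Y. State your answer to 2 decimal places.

10.68

Var(-2T) = (-2)²·28.5 = 114
sd(Y) = √114 ≈ 10.68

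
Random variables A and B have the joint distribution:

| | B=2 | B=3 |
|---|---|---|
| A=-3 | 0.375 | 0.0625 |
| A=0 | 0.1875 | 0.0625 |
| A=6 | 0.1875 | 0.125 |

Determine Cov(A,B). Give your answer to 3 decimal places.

0.422

E[A] = 0.5625,  E[B] = 2.25
E[AB] = 1.6875
Cov(A,B) = E[AB] − E[A]E[B] = 1.6875 − (0.5625)(2.25) = 0.421875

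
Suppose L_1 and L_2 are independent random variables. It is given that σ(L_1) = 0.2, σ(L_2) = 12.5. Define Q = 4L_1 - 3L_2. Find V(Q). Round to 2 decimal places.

1406.89

V(L_1) = 0.04, V(L_2) = 156.25
By independence, V(Q) = (4)²V(L_1) + (-3)²V(L_2)
= (4)²·0.04 + (-3)²·156.25 = 1406.89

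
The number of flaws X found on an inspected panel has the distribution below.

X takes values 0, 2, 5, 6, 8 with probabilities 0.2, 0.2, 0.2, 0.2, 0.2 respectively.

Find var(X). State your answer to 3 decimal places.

8.160

E[X] = (0)(0.2) + (2)(0.2) + (5)(0.2) + (6)(0.2) + (8)(0.2) = 4.2
E[X²] = (0)²(0.2) + (2)²(0.2) + (5)²(0.2) + (6)²(0.2) + (8)²(0.2) = 25.8
var(X) = E[X²] − (E[X])² = 25.8 − (4.2)² = 8.16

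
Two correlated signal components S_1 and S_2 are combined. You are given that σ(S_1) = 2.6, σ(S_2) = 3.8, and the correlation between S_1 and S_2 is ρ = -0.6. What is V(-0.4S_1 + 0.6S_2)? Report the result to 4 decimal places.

9.1254

V(S_1) = (2.6)² = 6.76;  V(S_2) = (3.8)² = 14.44
cov(S_1,S_2) = ρ·σ(S_1)·σ(S_2) = -0.6·2.6·3.8 = -5.928
V(-0.4S_1 + 0.6S_2) = (-0.4)²·V(S_1) + (0.6)²·V(S_2) + 2·(-0.4)·(0.6)·cov(S_1,S_2)
= 0.16·6.76 + 0.36·14.44 + -0.48·-5.928 = 9.12544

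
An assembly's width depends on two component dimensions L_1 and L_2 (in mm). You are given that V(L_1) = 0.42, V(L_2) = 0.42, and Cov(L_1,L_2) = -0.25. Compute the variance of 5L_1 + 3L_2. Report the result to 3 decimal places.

6.780

V(5L_1 + 3L_2) = (5)²·V(L_1) + (3)²·V(L_2) + 2·(5)·(3)·Cov(L_1,L_2)
= 25·0.42 + 9·0.42 + 30·-0.25 = 6.78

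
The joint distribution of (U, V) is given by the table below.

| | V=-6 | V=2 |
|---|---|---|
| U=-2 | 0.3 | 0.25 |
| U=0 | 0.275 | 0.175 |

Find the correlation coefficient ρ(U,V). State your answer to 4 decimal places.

E[U] = -1.1,  E[V] = -2.6
E[UV] = 2.6
Cov(U,V) = E[UV] − E[U]E[V] = 2.6 − (-1.1)(-2.6) = -0.26
Var(U) = 0.99,  Var(V) = 15.64
ρ = -0.26 / √(0.99·15.64) ≈ -0.0661

-0.0661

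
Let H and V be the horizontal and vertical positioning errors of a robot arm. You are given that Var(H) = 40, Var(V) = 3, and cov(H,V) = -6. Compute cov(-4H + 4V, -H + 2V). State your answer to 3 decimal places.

cov(-4H + 4V, -H + 2V) = (-4)(-1)Var(H) + (4)(2)Var(V) + [(-4)(2) + (4)(-1)]cov(H,V)
= 4·40 + 8·3 + -12·-6 = 256

256.000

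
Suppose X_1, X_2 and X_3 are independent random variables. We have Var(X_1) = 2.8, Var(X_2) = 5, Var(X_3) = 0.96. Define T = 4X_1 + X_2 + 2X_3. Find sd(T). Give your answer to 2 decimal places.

7.32

By independence, Var(T) = (4)²Var(X_1) + (1)²Var(X_2) + (2)²Var(X_3)
= (4)²·2.8 + (1)²·5 + (2)²·0.96 = 53.64
sd(T) = √53.64 ≈ 7.32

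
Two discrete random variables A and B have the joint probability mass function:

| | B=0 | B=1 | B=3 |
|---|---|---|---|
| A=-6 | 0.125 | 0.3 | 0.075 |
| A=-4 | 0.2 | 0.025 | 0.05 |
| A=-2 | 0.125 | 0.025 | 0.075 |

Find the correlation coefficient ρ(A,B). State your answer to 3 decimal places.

E[A] = -4.55,  E[B] = 0.95
E[AB] = -4.35
Cov(A,B) = E[AB] − E[A]E[B] = -4.35 − (-4.55)(0.95) = -0.0275
var(A) = 2.5975,  var(B) = 1.2475
ρ = -0.0275 / √(2.5975·1.2475) ≈ -0.015

-0.015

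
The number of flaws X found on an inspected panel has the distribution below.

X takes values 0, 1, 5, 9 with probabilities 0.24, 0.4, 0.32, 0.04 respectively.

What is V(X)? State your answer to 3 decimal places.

E[X] = (0)(0.24) + (1)(0.4) + (5)(0.32) + (9)(0.04) = 2.36
E[X²] = (0)²(0.24) + (1)²(0.4) + (5)²(0.32) + (9)²(0.04) = 11.64
V(X) = E[X²] − (E[X])² = 11.64 − (2.36)² = 6.0704

6.070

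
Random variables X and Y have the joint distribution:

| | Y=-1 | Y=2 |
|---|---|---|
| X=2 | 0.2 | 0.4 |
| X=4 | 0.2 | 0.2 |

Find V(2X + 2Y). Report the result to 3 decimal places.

10.560

E[X] = 2.8,  E[Y] = 0.8,  E[XY] = 2
V(X) = 8.8 − (2.8)² = 0.96;  V(Y) = 2.8 − (0.8)² = 2.16
Cov(X,Y) = 2 − (2.8)(0.8) = -0.24
V(2X + 2Y) = (2)²·0.96 + (2)²·2.16 + 2·(2)·(2)·-0.24 = 10.56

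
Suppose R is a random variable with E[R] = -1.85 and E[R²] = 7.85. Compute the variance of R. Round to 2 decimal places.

4.43

var(R) = 7.85 − (-1.85)² = 4.4275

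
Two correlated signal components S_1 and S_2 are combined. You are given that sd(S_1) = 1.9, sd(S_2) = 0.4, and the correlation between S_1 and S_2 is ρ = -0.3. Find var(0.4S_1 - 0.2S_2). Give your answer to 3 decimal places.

var(S_1) = (1.9)² = 3.61;  var(S_2) = (0.4)² = 0.16
Cov(S_1,S_2) = ρ·sd(S_1)·sd(S_2) = -0.3·1.9·0.4 = -0.228
var(0.4S_1 - 0.2S_2) = (0.4)²·var(S_1) + (-0.2)²·var(S_2) + 2·(0.4)·(-0.2)·Cov(S_1,S_2)
= 0.16·3.61 + 0.04·0.16 + -0.16·-0.228 = 0.62048

0.620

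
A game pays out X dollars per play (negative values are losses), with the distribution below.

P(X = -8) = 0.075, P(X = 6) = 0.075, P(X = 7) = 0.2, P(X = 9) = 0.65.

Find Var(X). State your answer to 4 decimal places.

E[X] = (-8)(0.075) + (6)(0.075) + (7)(0.2) + (9)(0.65) = 7.1
E[X²] = (-8)²(0.075) + (6)²(0.075) + (7)²(0.2) + (9)²(0.65) = 69.95
Var(X) = E[X²] − (E[X])² = 69.95 − (7.1)² = 19.54

19.5400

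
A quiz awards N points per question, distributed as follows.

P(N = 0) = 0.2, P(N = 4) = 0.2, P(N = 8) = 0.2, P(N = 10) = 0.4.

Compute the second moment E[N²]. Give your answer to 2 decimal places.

56.00

E[N²] = (0)²(0.2) + (4)²(0.2) + (8)²(0.2) + (10)²(0.4) = 56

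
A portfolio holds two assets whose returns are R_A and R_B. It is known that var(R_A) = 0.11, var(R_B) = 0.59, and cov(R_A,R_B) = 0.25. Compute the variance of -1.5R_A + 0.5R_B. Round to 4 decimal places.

0.0200

var(-1.5R_A + 0.5R_B) = (-1.5)²·var(R_A) + (0.5)²·var(R_B) + 2·(-1.5)·(0.5)·cov(R_A,R_B)
= 2.25·0.11 + 0.25·0.59 + -1.5·0.25 = 0.02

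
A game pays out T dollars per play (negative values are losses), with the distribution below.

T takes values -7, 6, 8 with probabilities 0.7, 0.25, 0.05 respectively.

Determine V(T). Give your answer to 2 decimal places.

37.50

E[T] = (-7)(0.7) + (6)(0.25) + (8)(0.05) = -3
E[T²] = (-7)²(0.7) + (6)²(0.25) + (8)²(0.05) = 46.5
V(T) = E[T²] − (E[T])² = 46.5 − (-3)² = 37.5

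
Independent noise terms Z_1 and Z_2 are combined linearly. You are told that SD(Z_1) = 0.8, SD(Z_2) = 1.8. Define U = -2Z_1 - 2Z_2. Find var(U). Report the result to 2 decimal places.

var(Z_1) = 0.64, var(Z_2) = 3.24
By independence, var(U) = (-2)²var(Z_1) + (-2)²var(Z_2)
= (-2)²·0.64 + (-2)²·3.24 = 15.52

15.52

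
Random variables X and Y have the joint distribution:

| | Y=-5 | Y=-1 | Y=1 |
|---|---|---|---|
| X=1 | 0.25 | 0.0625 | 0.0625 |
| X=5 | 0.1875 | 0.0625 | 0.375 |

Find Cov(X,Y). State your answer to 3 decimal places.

E[X] = 3.5,  E[Y] = -1.875
E[XY] = -4.375
Cov(X,Y) = E[XY] − E[X]E[Y] = -4.375 − (3.5)(-1.875) = 2.1875

2.188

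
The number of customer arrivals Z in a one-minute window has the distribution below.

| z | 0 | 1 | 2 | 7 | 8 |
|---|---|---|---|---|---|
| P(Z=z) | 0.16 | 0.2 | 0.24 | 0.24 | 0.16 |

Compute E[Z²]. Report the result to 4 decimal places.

23.1600

E[Z²] = (0)²(0.16) + (1)²(0.2) + (2)²(0.24) + (7)²(0.24) + (8)²(0.16) = 23.16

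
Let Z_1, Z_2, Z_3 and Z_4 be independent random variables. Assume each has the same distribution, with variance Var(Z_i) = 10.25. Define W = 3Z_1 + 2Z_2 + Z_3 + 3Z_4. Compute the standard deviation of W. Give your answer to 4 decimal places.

By independence, Var(W) = (3)²Var(Z_1) + (2)²Var(Z_2) + (1)²Var(Z_3) + (3)²Var(Z_4)
= (3)²·10.25 + (2)²·10.25 + (1)²·10.25 + (3)²·10.25 = 235.75
SD(W) = √235.75 ≈ 15.3542

15.3542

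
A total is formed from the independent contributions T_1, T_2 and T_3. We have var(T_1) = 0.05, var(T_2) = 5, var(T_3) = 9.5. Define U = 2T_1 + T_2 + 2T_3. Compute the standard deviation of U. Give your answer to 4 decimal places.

By independence, var(U) = (2)²var(T_1) + (1)²var(T_2) + (2)²var(T_3)
= (2)²·0.05 + (1)²·5 + (2)²·9.5 = 43.2
σ(U) = √43.2 ≈ 6.5727

6.5727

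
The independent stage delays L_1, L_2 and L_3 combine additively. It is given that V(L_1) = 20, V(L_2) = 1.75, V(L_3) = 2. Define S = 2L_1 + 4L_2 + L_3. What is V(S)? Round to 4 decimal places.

110.0000

By independence, V(S) = (2)²V(L_1) + (4)²V(L_2) + (1)²V(L_3)
= (2)²·20 + (4)²·1.75 + (1)²·2 = 110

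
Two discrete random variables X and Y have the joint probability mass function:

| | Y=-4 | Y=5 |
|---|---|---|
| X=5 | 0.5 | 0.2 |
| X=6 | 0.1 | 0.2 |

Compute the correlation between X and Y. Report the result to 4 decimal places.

E[X] = 5.3,  E[Y] = -0.4
E[XY] = -1.4
Cov(X,Y) = E[XY] − E[X]E[Y] = -1.4 − (5.3)(-0.4) = 0.72
Var(X) = 0.21,  Var(Y) = 19.44
ρ = 0.72 / √(0.21·19.44) ≈ 0.3563

0.3563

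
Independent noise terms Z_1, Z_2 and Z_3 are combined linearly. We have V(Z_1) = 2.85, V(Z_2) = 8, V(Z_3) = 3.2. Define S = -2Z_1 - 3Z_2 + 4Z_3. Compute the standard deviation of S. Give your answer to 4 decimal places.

11.6017

By independence, V(S) = (-2)²V(Z_1) + (-3)²V(Z_2) + (4)²V(Z_3)
= (-2)²·2.85 + (-3)²·8 + (4)²·3.2 = 134.6
SD(S) = √134.6 ≈ 11.6017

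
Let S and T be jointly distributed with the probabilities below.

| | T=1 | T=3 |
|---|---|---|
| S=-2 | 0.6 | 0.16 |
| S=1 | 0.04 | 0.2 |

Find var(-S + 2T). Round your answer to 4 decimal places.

2.6016

E[S] = -1.28,  E[T] = 1.72,  E[ST] = -1.52
var(S) = 3.28 − (-1.28)² = 1.6416;  var(T) = 3.88 − (1.72)² = 0.9216
Cov(S,T) = -1.52 − (-1.28)(1.72) = 0.6816
var(-S + 2T) = (-1)²·1.6416 + (2)²·0.9216 + 2·(-1)·(2)·0.6816 = 2.6016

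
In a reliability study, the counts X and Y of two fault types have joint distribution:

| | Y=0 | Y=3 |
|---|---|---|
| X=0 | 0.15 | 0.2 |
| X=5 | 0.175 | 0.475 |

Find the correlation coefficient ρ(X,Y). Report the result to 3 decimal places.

0.162

E[X] = 3.25,  E[Y] = 2.025
E[XY] = 7.125
Cov(X,Y) = E[XY] − E[X]E[Y] = 7.125 − (3.25)(2.025) = 0.54375
var(X) = 5.6875,  var(Y) = 1.974375
ρ = 0.54375 / √(5.6875·1.974375) ≈ 0.162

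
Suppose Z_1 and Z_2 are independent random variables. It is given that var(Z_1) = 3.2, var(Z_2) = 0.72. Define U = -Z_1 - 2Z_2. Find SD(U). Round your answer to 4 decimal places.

2.4658

By independence, var(U) = (-1)²var(Z_1) + (-2)²var(Z_2)
= (-1)²·3.2 + (-2)²·0.72 = 6.08
SD(U) = √6.08 ≈ 2.4658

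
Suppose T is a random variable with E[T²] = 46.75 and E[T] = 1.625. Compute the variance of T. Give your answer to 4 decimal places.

var(T) = 46.75 − (1.625)² = 44.109375

44.1094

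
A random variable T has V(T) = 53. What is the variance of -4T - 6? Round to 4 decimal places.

V(-4T - 6) = (-4)²·V(T) = 16·53 = 848

848.0000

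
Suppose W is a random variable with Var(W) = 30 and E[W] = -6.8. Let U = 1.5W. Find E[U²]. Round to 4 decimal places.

E[1.5W] = 1.5·-6.8 = -10.2
Var(1.5W) = (1.5)²·30 = 67.5
E[U²] = Var(U) + (E[U])² = 67.5 + (-10.2)² = 171.54

171.5400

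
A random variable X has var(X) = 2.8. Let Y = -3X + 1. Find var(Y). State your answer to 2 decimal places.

var(-3X + 1) = (-3)²·var(X) = 9·2.8 = 25.2

25.20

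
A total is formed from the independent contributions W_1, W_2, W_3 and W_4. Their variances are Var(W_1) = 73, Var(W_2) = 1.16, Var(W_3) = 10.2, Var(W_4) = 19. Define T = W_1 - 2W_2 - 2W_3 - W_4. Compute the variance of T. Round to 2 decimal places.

By independence, Var(T) = (1)²Var(W_1) + (-2)²Var(W_2) + (-2)²Var(W_3) + (-1)²Var(W_4)
= (1)²·73 + (-2)²·1.16 + (-2)²·10.2 + (-1)²·19 = 137.44

137.44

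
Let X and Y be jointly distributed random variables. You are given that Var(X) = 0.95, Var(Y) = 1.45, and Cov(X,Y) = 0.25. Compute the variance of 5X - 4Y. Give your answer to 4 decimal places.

Var(5X - 4Y) = (5)²·Var(X) + (-4)²·Var(Y) + 2·(5)·(-4)·Cov(X,Y)
= 25·0.95 + 16·1.45 + -40·0.25 = 36.95

36.9500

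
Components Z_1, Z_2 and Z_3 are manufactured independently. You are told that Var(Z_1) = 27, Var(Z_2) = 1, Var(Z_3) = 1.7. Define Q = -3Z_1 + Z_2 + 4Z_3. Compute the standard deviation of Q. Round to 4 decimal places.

By independence, Var(Q) = (-3)²Var(Z_1) + (1)²Var(Z_2) + (4)²Var(Z_3)
= (-3)²·27 + (1)²·1 + (4)²·1.7 = 271.2
sd(Q) = √271.2 ≈ 16.4682

16.4682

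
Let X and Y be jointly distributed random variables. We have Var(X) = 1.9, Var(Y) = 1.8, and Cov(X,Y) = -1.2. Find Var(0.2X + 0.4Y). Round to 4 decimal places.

Var(0.2X + 0.4Y) = (0.2)²·Var(X) + (0.4)²·Var(Y) + 2·(0.2)·(0.4)·Cov(X,Y)
= 0.04·1.9 + 0.16·1.8 + 0.16·-1.2 = 0.172

0.1720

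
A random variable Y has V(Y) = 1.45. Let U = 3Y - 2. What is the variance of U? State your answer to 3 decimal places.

V(3Y - 2) = (3)²·V(Y) = 9·1.45 = 13.05

13.050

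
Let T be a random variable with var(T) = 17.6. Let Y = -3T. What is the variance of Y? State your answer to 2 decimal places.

var(-3T) = (-3)²·var(T) = 9·17.6 = 158.4

158.40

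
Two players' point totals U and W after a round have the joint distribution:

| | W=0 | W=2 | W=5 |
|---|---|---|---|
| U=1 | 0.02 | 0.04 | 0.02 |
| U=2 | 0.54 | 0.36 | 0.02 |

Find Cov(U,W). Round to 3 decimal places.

-0.100

E[U] = 1.92,  E[W] = 1
E[UW] = 1.82
Cov(U,W) = E[UW] − E[U]E[W] = 1.82 − (1.92)(1) = -0.1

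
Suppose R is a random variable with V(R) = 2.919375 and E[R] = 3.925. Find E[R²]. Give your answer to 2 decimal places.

18.33

E[R²] = V(R) + (E[R])² = 2.919375 + (3.925)² = 18.325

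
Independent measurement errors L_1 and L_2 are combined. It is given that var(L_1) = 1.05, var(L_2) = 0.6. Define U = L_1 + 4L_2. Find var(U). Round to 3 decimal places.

10.650

By independence, var(U) = (1)²var(L_1) + (4)²var(L_2)
= (1)²·1.05 + (4)²·0.6 = 10.65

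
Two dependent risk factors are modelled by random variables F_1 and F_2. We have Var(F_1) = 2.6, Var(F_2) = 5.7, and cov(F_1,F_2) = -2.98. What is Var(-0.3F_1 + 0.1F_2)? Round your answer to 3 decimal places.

Var(-0.3F_1 + 0.1F_2) = (-0.3)²·Var(F_1) + (0.1)²·Var(F_2) + 2·(-0.3)·(0.1)·cov(F_1,F_2)
= 0.09·2.6 + 0.01·5.7 + -0.06·-2.98 = 0.4698

0.470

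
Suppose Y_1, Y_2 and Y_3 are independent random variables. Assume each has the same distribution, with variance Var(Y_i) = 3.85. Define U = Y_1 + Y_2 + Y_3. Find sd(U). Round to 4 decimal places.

3.3985

By independence, Var(U) = (1)²Var(Y_1) + (1)²Var(Y_2) + (1)²Var(Y_3)
= (1)²·3.85 + (1)²·3.85 + (1)²·3.85 = 11.55
sd(U) = √11.55 ≈ 3.3985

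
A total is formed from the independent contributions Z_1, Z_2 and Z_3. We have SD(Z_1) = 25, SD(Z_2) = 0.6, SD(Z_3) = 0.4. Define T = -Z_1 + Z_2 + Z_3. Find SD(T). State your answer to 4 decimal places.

Var(Z_1) = 625, Var(Z_2) = 0.36, Var(Z_3) = 0.16
By independence, Var(T) = (-1)²Var(Z_1) + (1)²Var(Z_2) + (1)²Var(Z_3)
= (-1)²·625 + (1)²·0.36 + (1)²·0.16 = 625.52
SD(T) = √625.52 ≈ 25.0104

25.0104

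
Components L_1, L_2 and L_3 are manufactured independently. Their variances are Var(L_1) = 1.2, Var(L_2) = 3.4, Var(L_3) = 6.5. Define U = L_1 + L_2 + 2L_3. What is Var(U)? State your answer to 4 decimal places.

By independence, Var(U) = (1)²Var(L_1) + (1)²Var(L_2) + (2)²Var(L_3)
= (1)²·1.2 + (1)²·3.4 + (2)²·6.5 = 30.6

30.6000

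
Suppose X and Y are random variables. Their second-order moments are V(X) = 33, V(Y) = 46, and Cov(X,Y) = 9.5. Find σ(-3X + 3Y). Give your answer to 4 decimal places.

23.2379

V(-3X + 3Y) = (-3)²·V(X) + (3)²·V(Y) + 2·(-3)·(3)·Cov(X,Y)
= 9·33 + 9·46 + -18·9.5 = 540
σ(-3X + 3Y) = √540 ≈ 23.2379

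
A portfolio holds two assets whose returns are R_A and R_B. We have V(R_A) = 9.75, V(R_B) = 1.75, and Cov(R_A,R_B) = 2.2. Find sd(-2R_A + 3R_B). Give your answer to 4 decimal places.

5.3245

V(-2R_A + 3R_B) = (-2)²·V(R_A) + (3)²·V(R_B) + 2·(-2)·(3)·Cov(R_A,R_B)
= 4·9.75 + 9·1.75 + -12·2.2 = 28.35
sd(-2R_A + 3R_B) = √28.35 ≈ 5.3245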